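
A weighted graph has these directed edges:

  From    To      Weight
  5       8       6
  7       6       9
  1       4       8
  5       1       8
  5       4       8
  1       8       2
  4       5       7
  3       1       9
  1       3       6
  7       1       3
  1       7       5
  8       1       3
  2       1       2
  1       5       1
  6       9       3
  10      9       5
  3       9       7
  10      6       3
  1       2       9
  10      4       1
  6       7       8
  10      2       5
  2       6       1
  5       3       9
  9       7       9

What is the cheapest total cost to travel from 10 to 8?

Shortest distances from 10:
10: 0
4: 1  (via 10)
6: 3  (via 10)
2: 5  (via 10)
9: 5  (via 10)
1: 7  (via 2)
5: 8  (via 4)
8: 9  (via 1)
Shortest route: 10 → 2 → 1 → 8 = 9.

9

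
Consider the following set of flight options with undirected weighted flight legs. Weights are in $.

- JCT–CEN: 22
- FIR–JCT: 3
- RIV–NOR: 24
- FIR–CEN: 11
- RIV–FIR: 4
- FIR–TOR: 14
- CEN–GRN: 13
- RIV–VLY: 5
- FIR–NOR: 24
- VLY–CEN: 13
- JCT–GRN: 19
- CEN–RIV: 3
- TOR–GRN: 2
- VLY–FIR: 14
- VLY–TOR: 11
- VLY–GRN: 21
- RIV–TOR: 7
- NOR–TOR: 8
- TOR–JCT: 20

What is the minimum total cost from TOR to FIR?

$11

Shortest distances from TOR:
TOR: 0
GRN: 2  (via TOR)
RIV: 7  (via TOR)
NOR: 8  (via TOR)
CEN: 10  (via RIV)
FIR: 11  (via RIV)
Shortest route: TOR–RIV–FIR = $11.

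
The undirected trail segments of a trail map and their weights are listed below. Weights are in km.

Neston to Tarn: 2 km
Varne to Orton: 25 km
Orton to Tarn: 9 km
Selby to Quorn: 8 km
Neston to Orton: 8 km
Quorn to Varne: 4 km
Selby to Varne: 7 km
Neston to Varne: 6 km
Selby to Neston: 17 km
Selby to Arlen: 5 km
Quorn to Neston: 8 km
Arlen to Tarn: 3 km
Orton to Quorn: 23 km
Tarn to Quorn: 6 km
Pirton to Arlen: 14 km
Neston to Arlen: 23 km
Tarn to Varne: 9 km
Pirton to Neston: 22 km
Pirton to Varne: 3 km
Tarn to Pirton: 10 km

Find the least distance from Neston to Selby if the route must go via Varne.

Shortest Neston→Varne: Neston–Varne = 6
Shortest Varne→Selby: Varne–Selby = 7
Total via Varne: 6 + 7 = 13 km.

13 km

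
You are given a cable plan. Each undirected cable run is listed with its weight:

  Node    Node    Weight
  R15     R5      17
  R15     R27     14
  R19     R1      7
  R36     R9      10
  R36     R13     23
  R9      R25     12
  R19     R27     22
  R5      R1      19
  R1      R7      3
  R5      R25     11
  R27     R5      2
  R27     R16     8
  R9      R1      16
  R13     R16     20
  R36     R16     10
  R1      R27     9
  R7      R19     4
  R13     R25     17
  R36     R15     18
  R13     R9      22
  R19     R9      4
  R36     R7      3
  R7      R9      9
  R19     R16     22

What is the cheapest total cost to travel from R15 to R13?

41

Shortest distances from R15:
R15: 0
R27: 14  (via R15)
R5: 16  (via R27)
R36: 18  (via R15)
R7: 21  (via R36)
R16: 22  (via R27)
R1: 23  (via R27)
R19: 25  (via R7)
R25: 27  (via R5)
R9: 28  (via R36)
R13: 41  (via R36)
Shortest route: R15–R36–R13 = 41.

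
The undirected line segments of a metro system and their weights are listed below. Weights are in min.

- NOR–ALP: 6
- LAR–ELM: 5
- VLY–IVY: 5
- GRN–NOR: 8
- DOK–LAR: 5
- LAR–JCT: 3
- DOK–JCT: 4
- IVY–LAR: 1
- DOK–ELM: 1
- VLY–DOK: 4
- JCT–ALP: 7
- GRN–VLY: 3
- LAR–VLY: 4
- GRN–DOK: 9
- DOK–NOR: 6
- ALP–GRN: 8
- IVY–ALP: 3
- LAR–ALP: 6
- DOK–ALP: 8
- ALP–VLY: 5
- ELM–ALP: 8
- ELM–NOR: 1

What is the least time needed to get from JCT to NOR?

Enumerating some paths:
JCT - LAR - ELM - NOR: 3+5+1 = 9
JCT - DOK - ELM - NOR: 4+1+1 = 6
JCT - LAR - DOK - ELM - NOR: 3+5+1+1 = 10
Cheapest is JCT - DOK - ELM - NOR at 6 min.

6 min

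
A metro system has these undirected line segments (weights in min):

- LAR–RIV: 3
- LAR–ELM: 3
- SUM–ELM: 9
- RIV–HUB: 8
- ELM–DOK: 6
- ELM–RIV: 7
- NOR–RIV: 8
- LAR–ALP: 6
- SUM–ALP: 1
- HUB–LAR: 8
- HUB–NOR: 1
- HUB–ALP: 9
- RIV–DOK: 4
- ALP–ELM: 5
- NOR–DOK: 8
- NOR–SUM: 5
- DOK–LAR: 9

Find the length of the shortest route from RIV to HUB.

8 min

Enumerating some paths:
RIV → HUB: 8 = 8
RIV → NOR → HUB: 8+1 = 9
The minimum is 8 min via RIV → HUB.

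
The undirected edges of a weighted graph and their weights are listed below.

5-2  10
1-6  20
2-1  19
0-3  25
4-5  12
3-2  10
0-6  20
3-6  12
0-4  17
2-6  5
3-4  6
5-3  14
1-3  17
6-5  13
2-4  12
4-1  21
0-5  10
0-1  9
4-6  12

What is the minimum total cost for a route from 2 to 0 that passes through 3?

33

Best 2 to 3: 2 → 3 costing 10
Best 3 to 0: 3 → 4 → 0 costing 23
Total via 3: 10 + 23 = 33.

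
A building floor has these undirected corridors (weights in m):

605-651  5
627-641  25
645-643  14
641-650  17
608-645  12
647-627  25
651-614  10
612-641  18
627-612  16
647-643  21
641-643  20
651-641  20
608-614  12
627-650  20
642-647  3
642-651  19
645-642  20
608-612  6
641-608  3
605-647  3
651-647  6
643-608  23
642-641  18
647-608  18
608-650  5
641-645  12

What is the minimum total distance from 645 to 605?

26 m

Shortest distances from 645:
645: 0
608: 12  (via 645)
641: 12  (via 645)
643: 14  (via 645)
650: 17  (via 608)
612: 18  (via 608)
642: 20  (via 645)
647: 23  (via 642)
614: 24  (via 608)
605: 26  (via 647)
Shortest route: 645–642–647–605 = 26 m.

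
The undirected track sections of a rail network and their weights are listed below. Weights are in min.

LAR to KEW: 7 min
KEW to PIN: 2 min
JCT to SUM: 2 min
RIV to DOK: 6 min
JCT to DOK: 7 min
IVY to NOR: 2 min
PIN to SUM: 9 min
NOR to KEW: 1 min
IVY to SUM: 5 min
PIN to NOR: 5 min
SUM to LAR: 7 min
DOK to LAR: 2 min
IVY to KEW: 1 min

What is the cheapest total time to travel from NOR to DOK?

10 min

Running Dijkstra from NOR:
NOR: 0
KEW: 1  (via NOR)
IVY: 2  (via NOR)
PIN: 3  (via KEW)
SUM: 7  (via IVY)
LAR: 8  (via KEW)
JCT: 9  (via SUM)
DOK: 10  (via LAR)
Shortest route: NOR → KEW → LAR → DOK = 10 min.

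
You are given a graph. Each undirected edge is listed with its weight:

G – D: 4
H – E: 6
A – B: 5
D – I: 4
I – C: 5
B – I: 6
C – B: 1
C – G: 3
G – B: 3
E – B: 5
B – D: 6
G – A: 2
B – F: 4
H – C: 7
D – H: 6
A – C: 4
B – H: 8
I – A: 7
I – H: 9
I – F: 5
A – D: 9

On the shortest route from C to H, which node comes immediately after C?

H

Enumerating some paths:
C–B–H: 1+8 = 9
C–H: 7 = 7
Cheapest is C–H at 7.
So from C the first move is to H.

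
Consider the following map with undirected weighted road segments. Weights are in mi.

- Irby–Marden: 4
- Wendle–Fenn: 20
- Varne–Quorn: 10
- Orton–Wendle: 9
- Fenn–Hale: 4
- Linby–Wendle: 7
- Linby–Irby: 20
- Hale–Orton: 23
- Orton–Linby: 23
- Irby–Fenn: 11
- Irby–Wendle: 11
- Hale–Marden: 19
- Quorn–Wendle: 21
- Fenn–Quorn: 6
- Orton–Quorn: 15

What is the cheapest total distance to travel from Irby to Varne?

27 mi

Candidate routes:
Irby → Fenn → Quorn → Varne: 11+6+10 = 27
Irby → Wendle → Quorn → Varne: 11+21+10 = 42
The minimum is 27 mi via Irby → Fenn → Quorn → Varne.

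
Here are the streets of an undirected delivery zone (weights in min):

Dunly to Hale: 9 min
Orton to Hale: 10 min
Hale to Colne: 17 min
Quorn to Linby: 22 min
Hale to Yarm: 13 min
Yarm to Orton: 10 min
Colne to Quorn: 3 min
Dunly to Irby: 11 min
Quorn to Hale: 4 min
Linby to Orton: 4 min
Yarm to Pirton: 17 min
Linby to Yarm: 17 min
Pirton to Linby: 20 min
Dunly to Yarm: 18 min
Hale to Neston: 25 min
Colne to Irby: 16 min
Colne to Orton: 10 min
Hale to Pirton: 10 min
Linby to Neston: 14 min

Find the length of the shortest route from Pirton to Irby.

30 min

Candidate routes:
Pirton → Hale → Colne → Irby: 10+17+16 = 43
Pirton → Yarm → Dunly → Irby: 17+18+11 = 46
Pirton → Hale → Quorn → Colne → Irby: 10+4+3+16 = 33
Pirton → Hale → Dunly → Irby: 10+9+11 = 30
The minimum is 30 min via Pirton → Hale → Dunly → Irby.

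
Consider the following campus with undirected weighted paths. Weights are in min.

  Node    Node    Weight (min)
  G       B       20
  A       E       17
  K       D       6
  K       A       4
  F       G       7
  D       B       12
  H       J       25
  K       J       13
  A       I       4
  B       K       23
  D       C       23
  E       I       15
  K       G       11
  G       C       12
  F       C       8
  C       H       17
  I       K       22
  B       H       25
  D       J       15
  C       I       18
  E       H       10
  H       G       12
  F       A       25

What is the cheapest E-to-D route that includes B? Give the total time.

47 min

Shortest E→B: E → H → B = 35
Best B to D: B → D costing 12
Total via B: 35 + 12 = 47 min.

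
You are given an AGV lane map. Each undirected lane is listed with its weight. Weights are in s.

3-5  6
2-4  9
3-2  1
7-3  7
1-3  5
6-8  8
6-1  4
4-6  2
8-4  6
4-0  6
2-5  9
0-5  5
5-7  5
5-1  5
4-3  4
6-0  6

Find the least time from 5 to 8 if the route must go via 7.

22 s

Best 5 to 7: 5 → 7 costing 5
Best 7 to 8: 7 → 3 → 4 → 8 costing 17
Total via 7: 5 + 17 = 22 s.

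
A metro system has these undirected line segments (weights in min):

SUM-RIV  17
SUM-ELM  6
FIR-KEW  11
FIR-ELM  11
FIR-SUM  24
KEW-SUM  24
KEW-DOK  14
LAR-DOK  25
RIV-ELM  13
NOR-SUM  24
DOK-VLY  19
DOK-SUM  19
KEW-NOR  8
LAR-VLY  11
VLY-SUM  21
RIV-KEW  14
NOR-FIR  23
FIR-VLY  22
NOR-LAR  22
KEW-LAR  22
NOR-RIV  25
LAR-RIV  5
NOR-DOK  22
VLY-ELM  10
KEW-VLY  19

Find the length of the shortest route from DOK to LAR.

25 min

Shortest distances from DOK:
DOK: 0
KEW: 14  (via DOK)
VLY: 19  (via DOK)
SUM: 19  (via DOK)
NOR: 22  (via DOK)
LAR: 25  (via DOK)
Shortest route: DOK → LAR = 25 min.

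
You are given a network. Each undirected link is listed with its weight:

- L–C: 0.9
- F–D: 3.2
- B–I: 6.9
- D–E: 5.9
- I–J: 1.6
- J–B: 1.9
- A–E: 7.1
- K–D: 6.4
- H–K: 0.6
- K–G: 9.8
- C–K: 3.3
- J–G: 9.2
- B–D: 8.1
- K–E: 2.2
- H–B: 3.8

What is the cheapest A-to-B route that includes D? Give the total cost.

21.1

Shortest A→D: A–E–D = 13
Best D to B: D–B costing 8.1
Total via D: 13 + 8.1 = 21.1.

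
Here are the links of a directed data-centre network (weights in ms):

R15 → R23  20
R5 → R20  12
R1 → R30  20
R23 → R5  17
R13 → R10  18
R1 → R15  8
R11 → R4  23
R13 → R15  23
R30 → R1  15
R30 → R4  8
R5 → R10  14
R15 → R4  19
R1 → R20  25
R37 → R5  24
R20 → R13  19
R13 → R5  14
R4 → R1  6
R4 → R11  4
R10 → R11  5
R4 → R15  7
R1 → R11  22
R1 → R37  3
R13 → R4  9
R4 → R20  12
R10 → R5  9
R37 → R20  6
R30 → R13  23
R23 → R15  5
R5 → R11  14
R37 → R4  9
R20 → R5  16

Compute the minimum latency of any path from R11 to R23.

Settle nodes by increasing distance from R11:
R11: 0
R4: 23  (via R11)
R1: 29  (via R4)
R15: 30  (via R4)
R37: 32  (via R1)
R20: 35  (via R4)
R30: 49  (via R1)
R23: 50  (via R15)
Shortest route: R11 → R4 → R15 → R23 = 50 ms.

50 ms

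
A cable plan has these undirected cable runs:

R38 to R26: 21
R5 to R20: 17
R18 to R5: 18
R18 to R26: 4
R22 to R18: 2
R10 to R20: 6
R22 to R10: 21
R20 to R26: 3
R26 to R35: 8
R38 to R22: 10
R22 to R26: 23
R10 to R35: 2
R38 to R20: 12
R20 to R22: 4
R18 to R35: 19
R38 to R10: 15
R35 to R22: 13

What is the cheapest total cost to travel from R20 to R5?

Candidate routes:
R20–R26–R18–R5: 3+4+18 = 25
R20–R5: 17 = 17
R20–R22–R18–R5: 4+2+18 = 24
Cheapest is R20–R5 at 17.

17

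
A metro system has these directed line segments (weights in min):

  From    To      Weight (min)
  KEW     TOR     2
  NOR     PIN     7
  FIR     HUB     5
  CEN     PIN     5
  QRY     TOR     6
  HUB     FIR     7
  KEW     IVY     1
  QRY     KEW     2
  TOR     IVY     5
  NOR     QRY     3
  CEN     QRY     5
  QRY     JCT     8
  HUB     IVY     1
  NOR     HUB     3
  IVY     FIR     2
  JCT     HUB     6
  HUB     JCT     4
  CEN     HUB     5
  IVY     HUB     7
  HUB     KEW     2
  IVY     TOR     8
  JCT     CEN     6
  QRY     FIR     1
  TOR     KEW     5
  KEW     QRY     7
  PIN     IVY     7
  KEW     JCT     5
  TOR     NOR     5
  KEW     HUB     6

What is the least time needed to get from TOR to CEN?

Candidate routes:
TOR → NOR → HUB → JCT → CEN: 5+3+4+6 = 18
TOR → NOR → QRY → KEW → JCT → CEN: 5+3+2+5+6 = 21
TOR → KEW → JCT → CEN: 5+5+6 = 16
The minimum is 16 min via TOR → KEW → JCT → CEN.

16 min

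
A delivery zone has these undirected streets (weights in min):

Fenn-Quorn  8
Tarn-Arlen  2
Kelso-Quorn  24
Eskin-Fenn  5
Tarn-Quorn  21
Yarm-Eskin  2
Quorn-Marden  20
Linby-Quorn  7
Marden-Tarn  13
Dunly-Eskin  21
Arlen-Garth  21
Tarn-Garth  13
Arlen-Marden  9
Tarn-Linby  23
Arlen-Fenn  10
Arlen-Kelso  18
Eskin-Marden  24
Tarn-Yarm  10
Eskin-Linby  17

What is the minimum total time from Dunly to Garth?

Running Dijkstra from Dunly:
Dunly: 0
Eskin: 21  (via Dunly)
Yarm: 23  (via Eskin)
Fenn: 26  (via Eskin)
Tarn: 33  (via Yarm)
Quorn: 34  (via Fenn)
Arlen: 35  (via Tarn)
Linby: 38  (via Eskin)
Marden: 44  (via Arlen)
Garth: 46  (via Tarn)
Shortest route: Dunly → Eskin → Yarm → Tarn → Garth = 46 min.

46 min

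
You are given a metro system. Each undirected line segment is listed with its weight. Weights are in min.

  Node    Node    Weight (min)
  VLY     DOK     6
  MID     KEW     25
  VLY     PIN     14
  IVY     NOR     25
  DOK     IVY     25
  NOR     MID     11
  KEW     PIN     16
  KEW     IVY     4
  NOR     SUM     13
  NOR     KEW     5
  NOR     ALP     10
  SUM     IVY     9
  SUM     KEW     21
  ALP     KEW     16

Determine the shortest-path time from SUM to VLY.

40 min

Candidate routes:
SUM–IVY–DOK–VLY: 9+25+6 = 40
SUM–IVY–KEW–PIN–VLY: 9+4+16+14 = 43
The minimum is 40 min via SUM–IVY–DOK–VLY.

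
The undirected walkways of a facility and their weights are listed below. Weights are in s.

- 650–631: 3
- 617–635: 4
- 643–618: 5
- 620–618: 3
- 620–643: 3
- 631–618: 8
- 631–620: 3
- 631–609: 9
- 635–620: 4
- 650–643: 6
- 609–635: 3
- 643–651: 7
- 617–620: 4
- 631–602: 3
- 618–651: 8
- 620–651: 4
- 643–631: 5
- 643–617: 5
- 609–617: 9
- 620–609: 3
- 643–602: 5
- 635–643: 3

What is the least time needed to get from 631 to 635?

7 s

Shortest distances from 631:
631: 0
602: 3  (via 631)
650: 3  (via 631)
620: 3  (via 631)
643: 5  (via 631)
618: 6  (via 620)
609: 6  (via 620)
635: 7  (via 620)
Shortest route: 631 → 620 → 635 = 7 s.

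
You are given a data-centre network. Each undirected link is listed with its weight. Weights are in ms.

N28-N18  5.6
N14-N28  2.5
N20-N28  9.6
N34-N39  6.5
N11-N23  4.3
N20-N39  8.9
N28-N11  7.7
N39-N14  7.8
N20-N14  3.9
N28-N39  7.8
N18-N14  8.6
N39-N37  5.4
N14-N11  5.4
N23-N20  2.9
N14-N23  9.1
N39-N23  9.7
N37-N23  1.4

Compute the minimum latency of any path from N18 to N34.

19.9 ms

Enumerating some paths:
N18 → N14 → N39 → N34: 8.6+7.8+6.5 = 22.9
N18 → N28 → N14 → N39 → N34: 5.6+2.5+7.8+6.5 = 22.4
N18 → N28 → N39 → N34: 5.6+7.8+6.5 = 19.9
Cheapest is N18 → N28 → N39 → N34 at 19.9 ms.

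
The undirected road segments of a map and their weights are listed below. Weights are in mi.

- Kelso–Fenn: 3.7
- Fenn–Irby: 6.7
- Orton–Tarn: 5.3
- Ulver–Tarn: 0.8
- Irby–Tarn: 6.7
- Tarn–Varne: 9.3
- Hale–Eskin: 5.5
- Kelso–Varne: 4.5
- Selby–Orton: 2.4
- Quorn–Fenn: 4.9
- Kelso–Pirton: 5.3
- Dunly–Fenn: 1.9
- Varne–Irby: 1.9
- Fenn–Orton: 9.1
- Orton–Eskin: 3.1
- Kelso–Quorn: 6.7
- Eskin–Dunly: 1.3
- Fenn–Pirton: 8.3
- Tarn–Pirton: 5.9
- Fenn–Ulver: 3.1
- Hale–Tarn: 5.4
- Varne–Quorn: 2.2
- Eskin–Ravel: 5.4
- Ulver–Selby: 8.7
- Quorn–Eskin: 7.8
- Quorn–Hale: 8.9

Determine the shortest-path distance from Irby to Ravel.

Compare a few routes:
Irby–Varne–Quorn–Eskin–Ravel: 1.9+2.2+7.8+5.4 = 17.3
Irby–Fenn–Dunly–Eskin–Ravel: 6.7+1.9+1.3+5.4 = 15.3
Irby–Varne–Kelso–Fenn–Dunly–Eskin–Ravel: 1.9+4.5+3.7+1.9+1.3+5.4 = 18.7
Irby–Varne–Quorn–Fenn–Dunly–Eskin–Ravel: 1.9+2.2+4.9+1.9+1.3+5.4 = 17.6
The minimum is 15.3 mi via Irby–Fenn–Dunly–Eskin–Ravel.

15.3 mi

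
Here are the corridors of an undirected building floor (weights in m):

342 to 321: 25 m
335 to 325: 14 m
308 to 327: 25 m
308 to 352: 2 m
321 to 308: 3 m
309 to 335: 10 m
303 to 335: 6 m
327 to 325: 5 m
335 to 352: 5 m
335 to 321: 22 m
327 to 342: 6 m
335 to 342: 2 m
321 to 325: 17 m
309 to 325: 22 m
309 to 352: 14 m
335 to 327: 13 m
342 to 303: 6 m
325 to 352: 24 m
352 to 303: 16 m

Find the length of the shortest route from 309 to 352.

Shortest distances from 309:
309: 0
335: 10  (via 309)
342: 12  (via 335)
352: 14  (via 309)
Shortest route: 309–352 = 14 m.

14 m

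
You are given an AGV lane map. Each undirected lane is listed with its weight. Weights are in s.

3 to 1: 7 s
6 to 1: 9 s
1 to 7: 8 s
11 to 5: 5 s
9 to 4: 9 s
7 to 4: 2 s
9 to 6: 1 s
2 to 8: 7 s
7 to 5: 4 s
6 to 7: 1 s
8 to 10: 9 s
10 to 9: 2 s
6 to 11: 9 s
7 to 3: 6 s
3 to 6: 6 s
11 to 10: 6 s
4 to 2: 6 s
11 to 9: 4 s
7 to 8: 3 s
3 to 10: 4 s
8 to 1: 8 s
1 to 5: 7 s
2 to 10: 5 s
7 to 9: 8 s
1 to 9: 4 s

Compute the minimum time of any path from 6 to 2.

8 s

Shortest distances from 6:
6: 0
7: 1  (via 6)
9: 1  (via 6)
4: 3  (via 7)
10: 3  (via 9)
8: 4  (via 7)
1: 5  (via 9)
5: 5  (via 7)
11: 5  (via 9)
3: 6  (via 6)
2: 8  (via 10)
Shortest route: 6–9–10–2 = 8 s.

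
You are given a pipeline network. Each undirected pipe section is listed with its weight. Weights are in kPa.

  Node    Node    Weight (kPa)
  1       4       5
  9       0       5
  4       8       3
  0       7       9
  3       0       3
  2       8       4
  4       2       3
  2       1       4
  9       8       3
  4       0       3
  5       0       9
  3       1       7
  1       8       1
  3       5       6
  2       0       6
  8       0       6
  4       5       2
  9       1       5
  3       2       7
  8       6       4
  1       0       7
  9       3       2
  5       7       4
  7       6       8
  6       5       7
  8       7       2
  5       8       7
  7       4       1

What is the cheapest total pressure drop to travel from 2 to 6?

Running Dijkstra from 2:
2: 0
4: 3  (via 2)
1: 4  (via 2)
7: 4  (via 4)
8: 4  (via 2)
5: 5  (via 4)
0: 6  (via 2)
3: 7  (via 2)
9: 7  (via 8)
6: 8  (via 8)
Shortest route: 2–8–6 = 8 kPa.

8 kPa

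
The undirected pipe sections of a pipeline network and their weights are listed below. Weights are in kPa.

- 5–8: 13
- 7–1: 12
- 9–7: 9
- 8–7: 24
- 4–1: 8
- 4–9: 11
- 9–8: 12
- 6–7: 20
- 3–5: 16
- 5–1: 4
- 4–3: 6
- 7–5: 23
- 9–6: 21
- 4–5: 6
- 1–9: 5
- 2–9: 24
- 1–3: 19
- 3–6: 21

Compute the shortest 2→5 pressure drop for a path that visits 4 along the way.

Shortest 2→4: 2 → 9 → 4 = 35
Best 4 to 5: 4 → 5 costing 6
Total via 4: 35 + 6 = 41 kPa.

41 kPa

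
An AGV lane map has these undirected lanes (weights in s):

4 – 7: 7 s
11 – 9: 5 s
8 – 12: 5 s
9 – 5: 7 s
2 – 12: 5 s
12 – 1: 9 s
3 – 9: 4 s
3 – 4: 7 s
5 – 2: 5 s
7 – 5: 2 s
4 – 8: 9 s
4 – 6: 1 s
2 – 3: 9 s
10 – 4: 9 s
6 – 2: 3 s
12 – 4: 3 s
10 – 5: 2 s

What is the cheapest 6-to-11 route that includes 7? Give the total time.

22 s

Best 6 to 7: 6 → 4 → 7 costing 8
Shortest 7→11: 7 → 5 → 9 → 11 = 14
Total via 7: 8 + 14 = 22 s.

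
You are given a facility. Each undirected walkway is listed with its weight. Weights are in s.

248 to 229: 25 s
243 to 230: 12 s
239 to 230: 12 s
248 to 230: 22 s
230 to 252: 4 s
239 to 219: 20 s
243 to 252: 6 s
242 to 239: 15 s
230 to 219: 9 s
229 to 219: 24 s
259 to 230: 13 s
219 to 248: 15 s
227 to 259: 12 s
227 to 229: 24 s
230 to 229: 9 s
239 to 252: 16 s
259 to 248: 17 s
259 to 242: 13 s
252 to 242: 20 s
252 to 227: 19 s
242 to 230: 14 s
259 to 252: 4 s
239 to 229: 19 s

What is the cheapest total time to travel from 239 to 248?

34 s

Shortest distances from 239:
239: 0
230: 12  (via 239)
242: 15  (via 239)
252: 16  (via 239)
229: 19  (via 239)
219: 20  (via 239)
259: 20  (via 252)
243: 22  (via 252)
227: 32  (via 259)
248: 34  (via 230)
Shortest route: 239 → 230 → 248 = 34 s.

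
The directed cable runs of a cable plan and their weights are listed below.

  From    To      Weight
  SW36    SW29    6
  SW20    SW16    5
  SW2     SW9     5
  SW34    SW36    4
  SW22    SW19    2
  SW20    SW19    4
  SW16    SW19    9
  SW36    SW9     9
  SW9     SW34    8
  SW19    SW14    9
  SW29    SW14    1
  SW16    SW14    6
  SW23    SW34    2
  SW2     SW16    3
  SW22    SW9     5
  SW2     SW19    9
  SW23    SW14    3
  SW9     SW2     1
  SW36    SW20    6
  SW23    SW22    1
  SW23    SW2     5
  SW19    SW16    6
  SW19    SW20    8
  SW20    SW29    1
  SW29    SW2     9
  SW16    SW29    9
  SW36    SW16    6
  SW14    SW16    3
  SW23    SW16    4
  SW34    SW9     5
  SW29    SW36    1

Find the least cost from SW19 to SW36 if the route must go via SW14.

22

Shortest SW19→SW14: SW19–SW14 = 9
Shortest SW14→SW36: SW14–SW16–SW29–SW36 = 13
Total via SW14: 9 + 13 = 22.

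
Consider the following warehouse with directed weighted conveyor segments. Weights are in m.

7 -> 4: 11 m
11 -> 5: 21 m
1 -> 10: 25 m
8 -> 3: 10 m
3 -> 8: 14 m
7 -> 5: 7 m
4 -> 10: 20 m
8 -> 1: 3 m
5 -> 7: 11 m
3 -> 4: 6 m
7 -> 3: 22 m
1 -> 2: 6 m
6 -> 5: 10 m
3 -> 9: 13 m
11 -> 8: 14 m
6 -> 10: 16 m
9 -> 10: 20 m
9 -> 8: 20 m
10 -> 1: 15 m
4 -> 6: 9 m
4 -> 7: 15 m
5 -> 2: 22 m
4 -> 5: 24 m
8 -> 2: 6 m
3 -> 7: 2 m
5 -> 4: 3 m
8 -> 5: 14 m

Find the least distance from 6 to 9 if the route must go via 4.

63 m

Shortest 6→4: 6 → 5 → 4 = 13
Best 4 to 9: 4 → 7 → 3 → 9 costing 50
Total via 4: 13 + 50 = 63 m.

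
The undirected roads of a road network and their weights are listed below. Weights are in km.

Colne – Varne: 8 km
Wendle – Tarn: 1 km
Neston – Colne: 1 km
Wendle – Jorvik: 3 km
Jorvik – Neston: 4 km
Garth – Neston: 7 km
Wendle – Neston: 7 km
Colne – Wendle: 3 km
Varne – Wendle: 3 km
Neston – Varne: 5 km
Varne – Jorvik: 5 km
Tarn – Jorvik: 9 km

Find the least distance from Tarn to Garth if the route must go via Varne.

16 km

Best Tarn to Varne: Tarn → Wendle → Varne costing 4
Shortest Varne→Garth: Varne → Neston → Garth = 12
Total via Varne: 4 + 12 = 16 km.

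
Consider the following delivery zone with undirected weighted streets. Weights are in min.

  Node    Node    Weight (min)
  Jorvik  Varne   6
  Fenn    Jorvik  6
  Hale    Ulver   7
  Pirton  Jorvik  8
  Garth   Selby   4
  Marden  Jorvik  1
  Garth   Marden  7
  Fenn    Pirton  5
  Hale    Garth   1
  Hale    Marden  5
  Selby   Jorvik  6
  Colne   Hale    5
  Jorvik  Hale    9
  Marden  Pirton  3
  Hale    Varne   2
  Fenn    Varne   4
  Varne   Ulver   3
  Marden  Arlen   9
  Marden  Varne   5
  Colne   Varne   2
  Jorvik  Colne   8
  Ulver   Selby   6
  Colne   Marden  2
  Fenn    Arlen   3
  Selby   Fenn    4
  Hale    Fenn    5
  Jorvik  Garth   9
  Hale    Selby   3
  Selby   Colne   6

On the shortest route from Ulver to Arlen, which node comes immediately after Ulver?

Varne

Candidate routes:
Ulver - Varne - Hale - Fenn - Arlen: 3+2+5+3 = 13
Ulver - Varne - Fenn - Arlen: 3+4+3 = 10
Ulver - Selby - Fenn - Arlen: 6+4+3 = 13
Cheapest is Ulver - Varne - Fenn - Arlen at 10 min.
So from Ulver the first move is to Varne.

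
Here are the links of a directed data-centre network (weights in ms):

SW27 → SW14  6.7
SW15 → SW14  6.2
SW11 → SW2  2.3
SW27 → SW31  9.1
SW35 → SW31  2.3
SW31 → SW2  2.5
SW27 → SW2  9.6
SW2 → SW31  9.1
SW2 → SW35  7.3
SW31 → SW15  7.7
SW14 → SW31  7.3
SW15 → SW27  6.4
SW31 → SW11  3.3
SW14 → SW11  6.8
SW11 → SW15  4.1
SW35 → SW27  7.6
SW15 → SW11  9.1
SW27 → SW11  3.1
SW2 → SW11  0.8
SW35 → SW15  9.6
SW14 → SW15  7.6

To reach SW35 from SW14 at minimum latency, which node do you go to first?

SW11

Compare a few routes:
SW14 - SW15 - SW11 - SW2 - SW35: 7.6+9.1+2.3+7.3 = 26.3
SW14 - SW11 - SW2 - SW35: 6.8+2.3+7.3 = 16.4
SW14 - SW31 - SW11 - SW2 - SW35: 7.3+3.3+2.3+7.3 = 20.2
SW14 - SW31 - SW2 - SW35: 7.3+2.5+7.3 = 17.1
Cheapest is SW14 - SW11 - SW2 - SW35 at 16.4 ms.
So from SW14 the first move is to SW11.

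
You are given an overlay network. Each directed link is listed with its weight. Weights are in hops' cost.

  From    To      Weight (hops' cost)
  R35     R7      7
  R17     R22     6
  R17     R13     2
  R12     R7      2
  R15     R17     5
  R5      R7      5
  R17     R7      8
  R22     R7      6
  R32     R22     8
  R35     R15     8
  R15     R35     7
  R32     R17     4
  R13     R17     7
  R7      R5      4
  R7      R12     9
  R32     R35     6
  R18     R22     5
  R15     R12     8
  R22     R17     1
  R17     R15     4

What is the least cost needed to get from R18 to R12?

18 hops' cost

Settle nodes by increasing distance from R18:
R18: 0
R22: 5  (via R18)
R17: 6  (via R22)
R13: 8  (via R17)
R15: 10  (via R17)
R7: 11  (via R22)
R5: 15  (via R7)
R35: 17  (via R15)
R12: 18  (via R15)
Shortest route: R18–R22–R17–R15–R12 = 18 hops' cost.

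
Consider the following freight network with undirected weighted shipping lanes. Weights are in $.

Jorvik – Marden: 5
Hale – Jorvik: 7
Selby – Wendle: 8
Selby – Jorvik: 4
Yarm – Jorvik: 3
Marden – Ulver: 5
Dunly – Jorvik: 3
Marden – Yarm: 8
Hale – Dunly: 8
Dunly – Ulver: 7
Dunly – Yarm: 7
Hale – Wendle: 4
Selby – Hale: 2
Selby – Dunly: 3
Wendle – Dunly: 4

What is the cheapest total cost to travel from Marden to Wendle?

Settle nodes by increasing distance from Marden:
Marden: 0
Ulver: 5  (via Marden)
Jorvik: 5  (via Marden)
Dunly: 8  (via Jorvik)
Yarm: 8  (via Marden)
Selby: 9  (via Jorvik)
Hale: 11  (via Selby)
Wendle: 12  (via Dunly)
Shortest route: Marden → Jorvik → Dunly → Wendle = $12.

$12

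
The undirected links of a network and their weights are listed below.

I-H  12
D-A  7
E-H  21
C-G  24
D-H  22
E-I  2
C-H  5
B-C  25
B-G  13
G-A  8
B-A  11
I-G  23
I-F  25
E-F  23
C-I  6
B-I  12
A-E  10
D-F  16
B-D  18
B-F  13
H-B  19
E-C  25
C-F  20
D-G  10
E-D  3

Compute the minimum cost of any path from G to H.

Compare a few routes:
G - D - E - I - H: 10+3+2+12 = 27
G - D - E - I - C - H: 10+3+2+6+5 = 26
G - C - H: 24+5 = 29
The minimum is 26 via G - D - E - I - C - H.

26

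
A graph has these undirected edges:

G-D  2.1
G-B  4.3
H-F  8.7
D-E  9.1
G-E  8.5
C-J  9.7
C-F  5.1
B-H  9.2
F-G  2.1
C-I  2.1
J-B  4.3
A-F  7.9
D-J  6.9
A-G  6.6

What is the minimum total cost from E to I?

17.8

Running Dijkstra from E:
E: 0
G: 8.5  (via E)
D: 9.1  (via E)
F: 10.6  (via G)
B: 12.8  (via G)
A: 15.1  (via G)
C: 15.7  (via F)
J: 16  (via D)
I: 17.8  (via C)
Shortest route: E → G → F → C → I = 17.8.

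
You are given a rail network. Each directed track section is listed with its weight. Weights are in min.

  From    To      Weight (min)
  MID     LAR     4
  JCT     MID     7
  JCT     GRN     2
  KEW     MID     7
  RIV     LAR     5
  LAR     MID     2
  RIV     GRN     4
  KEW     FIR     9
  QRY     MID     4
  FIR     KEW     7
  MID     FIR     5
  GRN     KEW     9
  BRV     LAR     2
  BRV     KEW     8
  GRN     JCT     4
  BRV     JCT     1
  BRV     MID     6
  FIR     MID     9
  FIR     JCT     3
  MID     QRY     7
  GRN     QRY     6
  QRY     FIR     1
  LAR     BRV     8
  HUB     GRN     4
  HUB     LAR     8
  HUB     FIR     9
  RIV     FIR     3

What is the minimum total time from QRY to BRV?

16 min

Settle nodes by increasing distance from QRY:
QRY: 0
FIR: 1  (via QRY)
MID: 4  (via QRY)
JCT: 4  (via FIR)
GRN: 6  (via JCT)
KEW: 8  (via FIR)
LAR: 8  (via MID)
BRV: 16  (via LAR)
Shortest route: QRY–MID–LAR–BRV = 16 min.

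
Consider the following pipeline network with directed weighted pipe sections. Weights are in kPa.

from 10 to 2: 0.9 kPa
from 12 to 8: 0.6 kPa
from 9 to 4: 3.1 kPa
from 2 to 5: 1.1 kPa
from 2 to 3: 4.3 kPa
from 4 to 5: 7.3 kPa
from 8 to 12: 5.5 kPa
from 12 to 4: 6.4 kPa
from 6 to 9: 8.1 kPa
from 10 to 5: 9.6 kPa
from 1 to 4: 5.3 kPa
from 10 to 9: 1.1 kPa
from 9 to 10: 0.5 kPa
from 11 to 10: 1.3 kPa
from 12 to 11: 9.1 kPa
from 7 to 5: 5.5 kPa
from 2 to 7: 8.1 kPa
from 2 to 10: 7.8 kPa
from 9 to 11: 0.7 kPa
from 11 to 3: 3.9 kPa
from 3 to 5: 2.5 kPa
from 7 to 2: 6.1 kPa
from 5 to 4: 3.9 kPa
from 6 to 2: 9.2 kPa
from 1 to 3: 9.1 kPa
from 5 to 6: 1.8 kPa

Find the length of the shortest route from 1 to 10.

22 kPa

Running Dijkstra from 1:
1: 0
4: 5.3  (via 1)
3: 9.1  (via 1)
5: 11.6  (via 3)
6: 13.4  (via 5)
9: 21.5  (via 6)
10: 22  (via 9)
Shortest route: 1–3–5–6–9–10 = 22 kPa.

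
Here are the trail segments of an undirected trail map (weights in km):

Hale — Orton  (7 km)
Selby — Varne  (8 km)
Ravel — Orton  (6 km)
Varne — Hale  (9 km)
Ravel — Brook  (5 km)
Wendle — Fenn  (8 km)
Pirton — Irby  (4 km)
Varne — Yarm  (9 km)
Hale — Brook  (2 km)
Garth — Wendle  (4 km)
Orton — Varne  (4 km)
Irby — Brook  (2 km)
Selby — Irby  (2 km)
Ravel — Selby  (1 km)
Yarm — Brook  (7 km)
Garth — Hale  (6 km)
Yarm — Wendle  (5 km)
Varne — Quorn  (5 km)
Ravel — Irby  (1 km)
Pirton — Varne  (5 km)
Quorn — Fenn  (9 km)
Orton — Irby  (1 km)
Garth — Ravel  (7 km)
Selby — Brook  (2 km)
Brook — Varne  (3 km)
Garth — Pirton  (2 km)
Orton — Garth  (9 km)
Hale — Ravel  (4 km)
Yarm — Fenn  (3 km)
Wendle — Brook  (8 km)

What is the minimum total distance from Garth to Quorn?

Compare a few routes:
Garth - Pirton - Irby - Orton - Varne - Quorn: 2+4+1+4+5 = 16
Garth - Pirton - Varne - Quorn: 2+5+5 = 12
The minimum is 12 km via Garth - Pirton - Varne - Quorn.

12 km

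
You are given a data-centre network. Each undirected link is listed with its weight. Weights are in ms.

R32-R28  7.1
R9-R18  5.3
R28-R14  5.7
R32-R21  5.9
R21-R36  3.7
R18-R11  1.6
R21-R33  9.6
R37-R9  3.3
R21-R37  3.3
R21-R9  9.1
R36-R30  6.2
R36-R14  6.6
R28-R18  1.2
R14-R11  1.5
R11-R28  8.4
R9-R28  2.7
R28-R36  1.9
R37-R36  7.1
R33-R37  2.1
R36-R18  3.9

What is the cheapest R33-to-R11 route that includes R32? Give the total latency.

Best R33 to R32: R33–R37–R21–R32 costing 11.3
Shortest R32→R11: R32–R28–R18–R11 = 9.9
Total via R32: 11.3 + 9.9 = 21.2 ms.

21.2 ms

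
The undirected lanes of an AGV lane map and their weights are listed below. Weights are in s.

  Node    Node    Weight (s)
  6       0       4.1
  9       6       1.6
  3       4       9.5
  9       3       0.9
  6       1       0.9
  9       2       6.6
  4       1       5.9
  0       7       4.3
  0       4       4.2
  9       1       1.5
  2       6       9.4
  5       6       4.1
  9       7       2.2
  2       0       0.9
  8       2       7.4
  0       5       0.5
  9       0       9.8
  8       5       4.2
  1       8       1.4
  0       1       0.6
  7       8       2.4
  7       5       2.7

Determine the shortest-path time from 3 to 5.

3.5 s

Compare a few routes:
3–9–7–5: 0.9+2.2+2.7 = 5.8
3–9–1–0–5: 0.9+1.5+0.6+0.5 = 3.5
3–9–6–5: 0.9+1.6+4.1 = 6.6
3–9–6–1–0–5: 0.9+1.6+0.9+0.6+0.5 = 4.5
Cheapest is 3–9–1–0–5 at 3.5 s.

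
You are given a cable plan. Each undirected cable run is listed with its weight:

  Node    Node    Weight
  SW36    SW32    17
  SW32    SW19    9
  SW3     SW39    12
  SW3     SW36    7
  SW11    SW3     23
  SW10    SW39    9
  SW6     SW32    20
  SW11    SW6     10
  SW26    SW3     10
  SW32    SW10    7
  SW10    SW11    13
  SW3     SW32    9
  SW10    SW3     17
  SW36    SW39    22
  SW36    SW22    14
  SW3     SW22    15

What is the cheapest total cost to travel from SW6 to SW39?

32

Settle nodes by increasing distance from SW6:
SW6: 0
SW11: 10  (via SW6)
SW32: 20  (via SW6)
SW10: 23  (via SW11)
SW19: 29  (via SW32)
SW3: 29  (via SW32)
SW39: 32  (via SW10)
Shortest route: SW6 → SW11 → SW10 → SW39 = 32.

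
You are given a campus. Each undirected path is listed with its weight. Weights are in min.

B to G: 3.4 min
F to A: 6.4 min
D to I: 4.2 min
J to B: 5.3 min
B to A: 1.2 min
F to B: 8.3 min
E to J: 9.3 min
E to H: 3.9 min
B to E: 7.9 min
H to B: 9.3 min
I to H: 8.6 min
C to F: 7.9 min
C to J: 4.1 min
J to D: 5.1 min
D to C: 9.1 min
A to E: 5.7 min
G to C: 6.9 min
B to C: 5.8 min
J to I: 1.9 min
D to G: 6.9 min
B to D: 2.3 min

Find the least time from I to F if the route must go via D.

Shortest I→D: I → D = 4.2
Best D to F: D → B → A → F costing 9.9
Total via D: 4.2 + 9.9 = 14.1 min.

14.1 min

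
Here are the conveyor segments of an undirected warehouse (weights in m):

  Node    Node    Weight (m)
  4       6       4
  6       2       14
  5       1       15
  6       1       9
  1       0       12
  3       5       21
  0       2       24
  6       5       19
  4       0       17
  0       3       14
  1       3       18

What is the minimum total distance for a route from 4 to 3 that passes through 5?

Shortest 4→5: 4 → 6 → 5 = 23
Best 5 to 3: 5 → 3 costing 21
Total via 5: 23 + 21 = 44 m.

44 m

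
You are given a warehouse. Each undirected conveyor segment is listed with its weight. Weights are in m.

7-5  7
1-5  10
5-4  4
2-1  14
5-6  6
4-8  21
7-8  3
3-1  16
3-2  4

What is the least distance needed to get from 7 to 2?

31 m

Settle nodes by increasing distance from 7:
7: 0
8: 3  (via 7)
5: 7  (via 7)
4: 11  (via 5)
6: 13  (via 5)
1: 17  (via 5)
2: 31  (via 1)
Shortest route: 7 → 5 → 1 → 2 = 31 m.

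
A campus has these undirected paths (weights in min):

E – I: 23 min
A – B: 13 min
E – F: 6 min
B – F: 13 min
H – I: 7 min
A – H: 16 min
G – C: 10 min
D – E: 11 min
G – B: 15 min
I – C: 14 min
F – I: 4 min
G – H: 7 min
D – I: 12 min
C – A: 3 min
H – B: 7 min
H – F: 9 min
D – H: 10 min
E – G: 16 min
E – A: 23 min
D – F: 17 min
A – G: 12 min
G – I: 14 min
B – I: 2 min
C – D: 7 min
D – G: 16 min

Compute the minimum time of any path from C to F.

Settle nodes by increasing distance from C:
C: 0
A: 3  (via C)
D: 7  (via C)
G: 10  (via C)
I: 14  (via C)
B: 16  (via A)
H: 17  (via D)
E: 18  (via D)
F: 18  (via I)
Shortest route: C–I–F = 18 min.

18 min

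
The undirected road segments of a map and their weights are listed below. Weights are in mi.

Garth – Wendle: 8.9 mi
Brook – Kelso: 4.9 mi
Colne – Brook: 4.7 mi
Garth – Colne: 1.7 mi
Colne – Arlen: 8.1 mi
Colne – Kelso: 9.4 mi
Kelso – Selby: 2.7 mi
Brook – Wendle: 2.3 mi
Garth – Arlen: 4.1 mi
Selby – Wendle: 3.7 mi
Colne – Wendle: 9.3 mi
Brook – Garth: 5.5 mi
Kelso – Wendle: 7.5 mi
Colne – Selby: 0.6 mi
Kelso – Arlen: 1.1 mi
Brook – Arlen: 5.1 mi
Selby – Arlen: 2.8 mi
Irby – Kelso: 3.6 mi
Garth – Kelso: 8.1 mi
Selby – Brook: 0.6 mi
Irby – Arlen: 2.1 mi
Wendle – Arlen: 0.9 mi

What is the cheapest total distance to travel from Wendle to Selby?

Candidate routes:
Wendle → Brook → Selby: 2.3+0.6 = 2.9
Wendle → Arlen → Selby: 0.9+2.8 = 3.7
The minimum is 2.9 mi via Wendle → Brook → Selby.

2.9 mi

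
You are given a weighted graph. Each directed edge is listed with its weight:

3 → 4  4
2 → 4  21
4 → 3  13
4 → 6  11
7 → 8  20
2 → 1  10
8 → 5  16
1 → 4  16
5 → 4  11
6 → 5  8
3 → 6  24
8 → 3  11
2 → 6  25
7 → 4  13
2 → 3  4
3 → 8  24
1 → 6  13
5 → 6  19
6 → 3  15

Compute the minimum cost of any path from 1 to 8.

Shortest distances from 1:
1: 0
6: 13  (via 1)
4: 16  (via 1)
5: 21  (via 6)
3: 28  (via 6)
8: 52  (via 3)
Shortest route: 1 → 6 → 3 → 8 = 52.

52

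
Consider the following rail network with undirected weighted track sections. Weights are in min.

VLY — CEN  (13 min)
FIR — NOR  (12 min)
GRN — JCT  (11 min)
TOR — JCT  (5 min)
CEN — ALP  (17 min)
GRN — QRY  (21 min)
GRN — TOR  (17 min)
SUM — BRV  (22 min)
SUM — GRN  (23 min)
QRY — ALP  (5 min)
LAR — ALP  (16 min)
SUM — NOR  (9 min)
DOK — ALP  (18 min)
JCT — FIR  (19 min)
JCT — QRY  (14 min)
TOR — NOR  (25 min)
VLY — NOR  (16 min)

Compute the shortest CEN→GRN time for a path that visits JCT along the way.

47 min

Best CEN to JCT: CEN–ALP–QRY–JCT costing 36
Shortest JCT→GRN: JCT–GRN = 11
Total via JCT: 36 + 11 = 47 min.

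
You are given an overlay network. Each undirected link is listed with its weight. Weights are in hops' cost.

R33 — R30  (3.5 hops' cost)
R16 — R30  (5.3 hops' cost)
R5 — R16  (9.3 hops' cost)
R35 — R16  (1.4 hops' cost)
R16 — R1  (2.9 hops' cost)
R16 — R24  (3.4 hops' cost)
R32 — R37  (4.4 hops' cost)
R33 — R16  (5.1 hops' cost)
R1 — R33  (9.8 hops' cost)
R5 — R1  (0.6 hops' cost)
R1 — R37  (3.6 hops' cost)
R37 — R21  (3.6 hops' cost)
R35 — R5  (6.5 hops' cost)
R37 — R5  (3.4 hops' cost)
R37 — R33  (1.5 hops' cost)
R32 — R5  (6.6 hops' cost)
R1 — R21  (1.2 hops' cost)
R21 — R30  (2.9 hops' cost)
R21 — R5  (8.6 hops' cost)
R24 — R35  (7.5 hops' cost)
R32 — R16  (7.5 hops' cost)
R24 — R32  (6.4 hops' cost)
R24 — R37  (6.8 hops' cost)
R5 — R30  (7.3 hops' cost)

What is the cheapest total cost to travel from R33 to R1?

Candidate routes:
R33 - R37 - R1: 1.5+3.6 = 5.1
R33 - R37 - R5 - R1: 1.5+3.4+0.6 = 5.5
The minimum is 5.1 hops' cost via R33 - R37 - R1.

5.1 hops' cost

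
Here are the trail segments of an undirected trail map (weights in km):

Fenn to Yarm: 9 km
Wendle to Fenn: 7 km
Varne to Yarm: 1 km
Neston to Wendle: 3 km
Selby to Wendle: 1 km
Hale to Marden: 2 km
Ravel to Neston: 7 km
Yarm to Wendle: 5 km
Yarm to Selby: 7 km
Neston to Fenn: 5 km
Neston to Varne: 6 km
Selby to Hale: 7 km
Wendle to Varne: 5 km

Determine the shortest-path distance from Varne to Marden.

15 km

Compare a few routes:
Varne–Yarm–Wendle–Selby–Hale–Marden: 1+5+1+7+2 = 16
Varne–Yarm–Selby–Hale–Marden: 1+7+7+2 = 17
Varne–Wendle–Selby–Hale–Marden: 5+1+7+2 = 15
The minimum is 15 km via Varne–Wendle–Selby–Hale–Marden.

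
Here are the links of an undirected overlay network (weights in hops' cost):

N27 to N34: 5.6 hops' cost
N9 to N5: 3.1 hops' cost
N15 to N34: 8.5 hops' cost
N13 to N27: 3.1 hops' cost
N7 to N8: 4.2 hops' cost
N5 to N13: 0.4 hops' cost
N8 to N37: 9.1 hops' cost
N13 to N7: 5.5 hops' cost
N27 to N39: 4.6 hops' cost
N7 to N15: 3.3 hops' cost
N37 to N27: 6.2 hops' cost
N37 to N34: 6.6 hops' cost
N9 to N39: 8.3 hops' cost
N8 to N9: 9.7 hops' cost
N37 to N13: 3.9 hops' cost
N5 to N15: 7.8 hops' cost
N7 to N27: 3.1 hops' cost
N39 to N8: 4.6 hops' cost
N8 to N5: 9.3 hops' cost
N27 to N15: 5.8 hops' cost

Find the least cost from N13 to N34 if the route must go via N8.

Best N13 to N8: N13 → N5 → N8 costing 9.7
Shortest N8→N34: N8 → N7 → N27 → N34 = 12.9
Total via N8: 9.7 + 12.9 = 22.6 hops' cost.

22.6 hops' cost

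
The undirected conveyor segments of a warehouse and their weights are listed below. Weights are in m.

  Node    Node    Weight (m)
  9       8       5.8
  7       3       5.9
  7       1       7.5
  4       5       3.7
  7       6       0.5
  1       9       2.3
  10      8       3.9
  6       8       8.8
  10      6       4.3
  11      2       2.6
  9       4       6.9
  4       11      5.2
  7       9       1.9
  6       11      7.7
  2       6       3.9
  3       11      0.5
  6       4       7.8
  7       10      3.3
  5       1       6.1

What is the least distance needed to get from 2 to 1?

Candidate routes:
2 → 6 → 7 → 1: 3.9+0.5+7.5 = 11.9
2 → 6 → 7 → 9 → 1: 3.9+0.5+1.9+2.3 = 8.6
The minimum is 8.6 m via 2 → 6 → 7 → 9 → 1.

8.6 m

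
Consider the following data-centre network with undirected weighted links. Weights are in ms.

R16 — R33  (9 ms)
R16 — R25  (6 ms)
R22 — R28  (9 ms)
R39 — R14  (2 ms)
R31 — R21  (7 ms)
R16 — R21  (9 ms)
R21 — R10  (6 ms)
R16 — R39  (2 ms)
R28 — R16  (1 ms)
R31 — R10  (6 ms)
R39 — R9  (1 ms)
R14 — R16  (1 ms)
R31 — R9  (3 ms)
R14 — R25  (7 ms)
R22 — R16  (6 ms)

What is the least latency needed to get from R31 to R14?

Enumerating some paths:
R31 → R9 → R39 → R16 → R14: 3+1+2+1 = 7
R31 → R9 → R39 → R14: 3+1+2 = 6
The minimum is 6 ms via R31 → R9 → R39 → R14.

6 ms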